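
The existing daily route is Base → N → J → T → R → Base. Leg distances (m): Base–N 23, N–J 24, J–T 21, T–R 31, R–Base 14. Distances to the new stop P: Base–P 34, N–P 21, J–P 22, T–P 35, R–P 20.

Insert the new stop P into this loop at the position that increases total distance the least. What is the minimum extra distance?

+19 m — insert P between N and J.

Insertion cost between consecutive stops i–j is d(i,P) + d(P,j) − d(i,j):
  between Base and N: 34 + 21 − 23 = 32
  between N and J: 21 + 22 − 24 = 19
  between J and T: 22 + 35 − 21 = 36
  between T and R: 35 + 20 − 31 = 24
  between R and Base: 20 + 34 − 14 = 40
Cheapest insertion is between N and J, adding 19.
New total = 113 + 19 = 132.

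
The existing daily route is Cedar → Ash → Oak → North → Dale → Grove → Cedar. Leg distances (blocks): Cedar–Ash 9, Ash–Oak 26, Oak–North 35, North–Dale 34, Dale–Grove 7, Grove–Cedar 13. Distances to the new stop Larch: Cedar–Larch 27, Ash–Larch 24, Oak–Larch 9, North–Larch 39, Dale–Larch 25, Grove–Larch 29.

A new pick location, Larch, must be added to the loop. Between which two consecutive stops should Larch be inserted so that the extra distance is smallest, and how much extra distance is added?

Adding 7 blocks by placing Larch on the Ash–Oak leg.

Insertion cost between consecutive stops i–j is d(i,Larch) + d(Larch,j) − d(i,j):
  between Cedar and Ash: 27 + 24 − 9 = 42
  between Ash and Oak: 24 + 9 − 26 = 7
  between Oak and North: 9 + 39 − 35 = 13
  between North and Dale: 39 + 25 − 34 = 30
  between Dale and Grove: 25 + 29 − 7 = 47
  between Grove and Cedar: 29 + 27 − 13 = 43
Cheapest insertion is between Ash and Oak, adding 7.
New total = 124 + 7 = 131.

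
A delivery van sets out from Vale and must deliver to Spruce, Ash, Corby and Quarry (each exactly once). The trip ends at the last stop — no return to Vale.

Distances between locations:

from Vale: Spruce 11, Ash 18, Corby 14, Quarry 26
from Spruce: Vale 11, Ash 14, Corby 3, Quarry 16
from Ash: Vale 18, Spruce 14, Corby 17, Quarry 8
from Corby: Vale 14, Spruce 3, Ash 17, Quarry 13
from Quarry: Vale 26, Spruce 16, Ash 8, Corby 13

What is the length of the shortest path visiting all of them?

35 — the minimum one-way total.

There are 4! = 24 possible orderings.
Vale → Spruce → Ash → Corby → Quarry: 11+14+17+13 = 55
Vale → Spruce → Ash → Quarry → Corby: 11+14+8+13 = 46
Vale → Spruce → Corby → Ash → Quarry: 11+3+17+8 = 39
Vale → Spruce → Corby → Quarry → Ash: 11+3+13+8 = 35
Vale → Spruce → Quarry → Ash → Corby: 11+16+8+17 = 52
Vale → Spruce → Quarry → Corby → Ash: 11+16+13+17 = 57
Vale → Ash → Spruce → Corby → Quarry: 18+14+3+13 = 48
Vale → Ash → Spruce → Quarry → Corby: 18+14+16+13 = 61
Vale → Ash → Corby → Spruce → Quarry: 18+17+3+16 = 54
Vale → Ash → Corby → Quarry → Spruce: 18+17+13+16 = 64
Vale → Ash → Quarry → Spruce → Corby: 18+8+16+3 = 45
Vale → Ash → Quarry → Corby → Spruce: 18+8+13+3 = 42
Vale → Corby → Spruce → Ash → Quarry: 14+3+14+8 = 39
Vale → Corby → Spruce → Quarry → Ash: 14+3+16+8 = 41
… (10 more)
The minimum is 35.
One shortest path: Vale → Spruce → Corby → Quarry → Ash.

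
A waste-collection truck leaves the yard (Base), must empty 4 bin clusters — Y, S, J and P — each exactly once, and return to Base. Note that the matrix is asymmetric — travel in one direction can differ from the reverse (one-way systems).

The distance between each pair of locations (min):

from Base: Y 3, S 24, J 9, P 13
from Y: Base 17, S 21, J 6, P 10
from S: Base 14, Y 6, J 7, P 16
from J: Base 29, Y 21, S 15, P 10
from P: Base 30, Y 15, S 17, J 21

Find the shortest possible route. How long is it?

Shortest round trip = 50 min.

Base → Y → S → J → P → Base: 3+21+7+10+30 = 71
Base → Y → S → P → J → Base: 3+21+16+21+29 = 90
Base → Y → J → S → P → Base: 3+6+15+16+30 = 70
Base → Y → J → P → S → Base: 3+6+10+17+14 = 50
Base → Y → P → S → J → Base: 3+10+17+7+29 = 66
Base → Y → P → J → S → Base: 3+10+21+15+14 = 63
Base → S → Y → J → P → Base: 24+6+6+10+30 = 76
Base → S → Y → P → J → Base: 24+6+10+21+29 = 90
Base → S → J → Y → P → Base: 24+7+21+10+30 = 92
Base → S → J → P → Y → Base: 24+7+10+15+17 = 73
Base → S → P → Y → J → Base: 24+16+15+6+29 = 90
Base → S → P → J → Y → Base: 24+16+21+21+17 = 99
Base → J → Y → S → P → Base: 9+21+21+16+30 = 97
Base → J → Y → P → S → Base: 9+21+10+17+14 = 71
… (10 more)
The minimum is 50.
One optimal route: Base → Y → J → P → S → Base.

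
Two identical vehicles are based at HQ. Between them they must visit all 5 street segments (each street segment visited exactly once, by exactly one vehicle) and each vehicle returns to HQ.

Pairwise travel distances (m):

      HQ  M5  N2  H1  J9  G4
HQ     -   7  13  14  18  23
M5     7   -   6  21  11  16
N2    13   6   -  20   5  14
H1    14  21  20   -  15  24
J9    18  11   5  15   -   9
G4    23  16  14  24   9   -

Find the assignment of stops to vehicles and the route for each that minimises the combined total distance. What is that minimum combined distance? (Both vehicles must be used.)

Try each way of splitting the stops between the two vehicles (each non-empty) and, for each split, find the best tour for each vehicle:
  {M5} + {N2, H1, J9, G4}: 14 + 65 = 79
  {N2} + {M5, H1, J9, G4}: 26 + 61 = 87
  {M5, N2} + {H1, J9, G4}: 26 + 61 = 87
  {H1} + {M5, N2, J9, G4}: 28 + 50 = 78
  {M5, H1} + {N2, J9, G4}: 42 + 50 = 92
  {N2, H1} + {M5, J9, G4}: 47 + 50 = 97
  … (15 splits in total)
Best: vehicle 1 HQ → H1 → HQ = 28; vehicle 2 HQ → M5 → N2 → J9 → G4 → HQ = 50; combined 78.

Minimum combined distance: 78 m.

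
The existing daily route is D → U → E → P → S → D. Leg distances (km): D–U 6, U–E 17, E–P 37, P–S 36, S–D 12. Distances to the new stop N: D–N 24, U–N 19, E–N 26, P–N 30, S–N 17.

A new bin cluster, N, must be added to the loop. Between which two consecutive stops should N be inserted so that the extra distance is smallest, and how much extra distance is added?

Insertion cost between consecutive stops i–j is d(i,N) + d(N,j) − d(i,j):
  between D and U: 24 + 19 − 6 = 37
  between U and E: 19 + 26 − 17 = 28
  between E and P: 26 + 30 − 37 = 19
  between P and S: 30 + 17 − 36 = 11
  between S and D: 17 + 24 − 12 = 29
Cheapest insertion is between P and S, adding 11.
New total = 108 + 11 = 119.

Adding 11 km by placing N on the P–S leg.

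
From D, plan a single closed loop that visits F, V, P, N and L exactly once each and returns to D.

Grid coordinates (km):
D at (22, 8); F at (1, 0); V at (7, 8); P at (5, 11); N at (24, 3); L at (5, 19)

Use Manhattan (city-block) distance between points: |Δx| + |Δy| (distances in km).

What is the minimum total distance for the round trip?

D - F - V - P - N - L - D: 29+14+5+27+35+28 = 138
D - F - V - P - L - N - D: 29+14+5+8+35+7 = 98
D - F - V - N - P - L - D: 29+14+22+27+8+28 = 128
D - F - V - N - L - P - D: 29+14+22+35+8+20 = 128
D - F - V - L - P - N - D: 29+14+13+8+27+7 = 98
D - F - V - L - N - P - D: 29+14+13+35+27+20 = 138
D - F - P - V - N - L - D: 29+15+5+22+35+28 = 134
D - F - P - V - L - N - D: 29+15+5+13+35+7 = 104
D - F - P - N - V - L - D: 29+15+27+22+13+28 = 134
D - F - P - N - L - V - D: 29+15+27+35+13+15 = 134
D - F - P - L - V - N - D: 29+15+8+13+22+7 = 94
D - F - P - L - N - V - D: 29+15+8+35+22+15 = 124
D - F - N - V - P - L - D: 29+26+22+5+8+28 = 118
D - F - N - V - L - P - D: 29+26+22+13+8+20 = 118
… (46 more)
D - V - P - L - F - N - D: 15+5+8+23+26+7 = 84  ← best
The minimum is 84.
One optimal route: D → V → P → L → F → N → D (or its reverse).

84 km — the shortest possible round trip.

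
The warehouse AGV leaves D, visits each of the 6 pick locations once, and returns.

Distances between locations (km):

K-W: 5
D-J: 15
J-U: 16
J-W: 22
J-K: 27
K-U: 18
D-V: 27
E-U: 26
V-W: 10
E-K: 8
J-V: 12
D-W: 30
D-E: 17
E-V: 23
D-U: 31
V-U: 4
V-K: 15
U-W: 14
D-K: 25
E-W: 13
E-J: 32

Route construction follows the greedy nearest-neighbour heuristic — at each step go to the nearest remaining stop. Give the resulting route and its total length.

From D: distances to unvisited — J=15, E=17, K=25, V=27, W=30, U=31. Nearest is J (15).
From J: distances to unvisited — V=12, U=16, W=22, K=27, E=32. Nearest is V (12).
From V: distances to unvisited — U=4, W=10, K=15, E=23. Nearest is U (4).
From U: distances to unvisited — W=14, K=18, E=26. Nearest is W (14).
From W: distances to unvisited — K=5, E=13. Nearest is K (5).
From K: distances to unvisited — E=8. Nearest is E (8).
Return E→D: 17.
Total = 15 + 12 + 4 + 14 + 5 + 8 + 17 = 75.

Nearest-neighbour total = 75 km; route D → J → V → U → W → K → E → D.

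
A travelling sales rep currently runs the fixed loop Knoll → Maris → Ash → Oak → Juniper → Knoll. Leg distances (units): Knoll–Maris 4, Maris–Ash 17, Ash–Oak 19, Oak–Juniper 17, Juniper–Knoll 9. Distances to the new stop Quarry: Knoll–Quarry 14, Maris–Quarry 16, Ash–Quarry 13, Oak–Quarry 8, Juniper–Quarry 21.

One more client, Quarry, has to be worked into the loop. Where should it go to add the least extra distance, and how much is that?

Insertion cost between consecutive stops i–j is d(i,Quarry) + d(Quarry,j) − d(i,j):
  between Knoll and Maris: 14 + 16 − 4 = 26
  between Maris and Ash: 16 + 13 − 17 = 12
  between Ash and Oak: 13 + 8 − 19 = 2
  between Oak and Juniper: 8 + 21 − 17 = 12
  between Juniper and Knoll: 21 + 14 − 9 = 26
Cheapest insertion is between Ash and Oak, adding 2.
New total = 66 + 2 = 68.

+2 — insert Quarry between Ash and Oak.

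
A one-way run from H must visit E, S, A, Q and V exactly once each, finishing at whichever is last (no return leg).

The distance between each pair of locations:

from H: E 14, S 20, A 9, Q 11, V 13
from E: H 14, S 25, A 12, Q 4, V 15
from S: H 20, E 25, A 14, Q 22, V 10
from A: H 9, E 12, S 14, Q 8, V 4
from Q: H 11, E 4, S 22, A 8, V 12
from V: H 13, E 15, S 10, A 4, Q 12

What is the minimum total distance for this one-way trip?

There are 5! = 120 possible orderings.
H→E→S→A→Q→V: 14+25+14+8+12 = 73
H→E→S→A→V→Q: 14+25+14+4+12 = 69
H→E→S→Q→A→V: 14+25+22+8+4 = 73
H→E→S→Q→V→A: 14+25+22+12+4 = 77
H→E→S→V→A→Q: 14+25+10+4+8 = 61
H→E→S→V→Q→A: 14+25+10+12+8 = 69
H→E→A→S→Q→V: 14+12+14+22+12 = 74
H→E→A→S→V→Q: 14+12+14+10+12 = 62
H→E→A→Q→S→V: 14+12+8+22+10 = 66
H→E→A→Q→V→S: 14+12+8+12+10 = 56
H→E→A→V→S→Q: 14+12+4+10+22 = 62
H→E→A→V→Q→S: 14+12+4+12+22 = 64
H→E→Q→S→A→V: 14+4+22+14+4 = 58
H→E→Q→S→V→A: 14+4+22+10+4 = 54
… (106 more)
H→E→Q→A→V→S: 14+4+8+4+10 = 40  ← best
The minimum is 40.
One shortest path: H → E → Q → A → V → S.

40 — the minimum one-way total.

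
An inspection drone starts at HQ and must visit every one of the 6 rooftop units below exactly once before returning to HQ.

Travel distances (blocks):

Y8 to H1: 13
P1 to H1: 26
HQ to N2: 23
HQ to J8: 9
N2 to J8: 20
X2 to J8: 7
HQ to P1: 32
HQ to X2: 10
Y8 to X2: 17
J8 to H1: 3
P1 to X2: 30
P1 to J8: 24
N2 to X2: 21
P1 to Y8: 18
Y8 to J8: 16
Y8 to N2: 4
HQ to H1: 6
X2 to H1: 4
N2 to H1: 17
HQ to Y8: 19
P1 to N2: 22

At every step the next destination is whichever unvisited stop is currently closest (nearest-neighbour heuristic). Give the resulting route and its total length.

At HQ the remaining stops are H1 6, J8 9, X2 10, Y8 19, N2 23, P1 32; go to H1.
At H1 the remaining stops are J8 3, X2 4, Y8 13, N2 17, P1 26; go to J8.
At J8 the remaining stops are X2 7, Y8 16, N2 20, P1 24; go to X2.
At X2 the remaining stops are Y8 17, N2 21, P1 30; go to Y8.
At Y8 the remaining stops are N2 4, P1 18; go to N2.
At N2 the remaining stops are P1 22; go to P1.
Return P1→HQ: 32.
Total = 6 + 3 + 7 + 17 + 4 + 22 + 32 = 91.

Total distance 91 blocks via the nearest-neighbour route HQ → H1 → J8 → X2 → Y8 → N2 → P1 → HQ.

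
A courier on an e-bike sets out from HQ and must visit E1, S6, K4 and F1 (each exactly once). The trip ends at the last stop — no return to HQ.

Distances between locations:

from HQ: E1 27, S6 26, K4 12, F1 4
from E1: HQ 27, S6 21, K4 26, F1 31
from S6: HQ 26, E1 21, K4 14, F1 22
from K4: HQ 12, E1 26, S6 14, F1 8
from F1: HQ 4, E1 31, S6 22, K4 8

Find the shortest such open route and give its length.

There are 4! = 24 possible orderings.
HQ → E1 → S6 → K4 → F1: 27+21+14+8 = 70
HQ → E1 → S6 → F1 → K4: 27+21+22+8 = 78
HQ → E1 → K4 → S6 → F1: 27+26+14+22 = 89
HQ → E1 → K4 → F1 → S6: 27+26+8+22 = 83
HQ → E1 → F1 → S6 → K4: 27+31+22+14 = 94
HQ → E1 → F1 → K4 → S6: 27+31+8+14 = 80
HQ → S6 → E1 → K4 → F1: 26+21+26+8 = 81
HQ → S6 → E1 → F1 → K4: 26+21+31+8 = 86
HQ → S6 → K4 → E1 → F1: 26+14+26+31 = 97
HQ → S6 → K4 → F1 → E1: 26+14+8+31 = 79
HQ → S6 → F1 → E1 → K4: 26+22+31+26 = 105
HQ → S6 → F1 → K4 → E1: 26+22+8+26 = 82
HQ → K4 → E1 → S6 → F1: 12+26+21+22 = 81
HQ → K4 → E1 → F1 → S6: 12+26+31+22 = 91
… (10 more)
HQ → F1 → K4 → S6 → E1: 4+8+14+21 = 47  ← best
The minimum is 47.
One shortest path: HQ → F1 → K4 → S6 → E1.

47 — the minimum one-way total.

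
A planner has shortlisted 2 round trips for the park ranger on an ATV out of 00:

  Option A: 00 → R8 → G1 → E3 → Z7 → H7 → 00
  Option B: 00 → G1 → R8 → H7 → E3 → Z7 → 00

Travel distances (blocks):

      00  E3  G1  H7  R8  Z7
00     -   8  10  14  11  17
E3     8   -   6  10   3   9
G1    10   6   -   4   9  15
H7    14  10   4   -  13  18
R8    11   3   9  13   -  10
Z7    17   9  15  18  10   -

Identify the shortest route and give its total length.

Shortest is Option A, total 67 blocks.

Option A: 11 + 9 + 6 + 9 + 18 + 14 = 67
Option B: 10 + 9 + 13 + 10 + 9 + 17 = 68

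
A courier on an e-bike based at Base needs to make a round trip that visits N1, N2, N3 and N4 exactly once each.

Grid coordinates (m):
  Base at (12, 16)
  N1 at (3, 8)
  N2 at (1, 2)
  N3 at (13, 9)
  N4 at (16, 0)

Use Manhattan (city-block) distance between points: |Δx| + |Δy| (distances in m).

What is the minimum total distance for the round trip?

62 m — the shortest possible round trip.

Base - N1 - N2 - N3 - N4 - Base: 17+8+19+12+20 = 76
Base - N1 - N2 - N4 - N3 - Base: 17+8+17+12+8 = 62
Base - N1 - N3 - N2 - N4 - Base: 17+11+19+17+20 = 84
Base - N1 - N3 - N4 - N2 - Base: 17+11+12+17+25 = 82
Base - N1 - N4 - N2 - N3 - Base: 17+21+17+19+8 = 82
Base - N1 - N4 - N3 - N2 - Base: 17+21+12+19+25 = 94
Base - N2 - N1 - N3 - N4 - Base: 25+8+11+12+20 = 76
Base - N2 - N1 - N4 - N3 - Base: 25+8+21+12+8 = 74
Base - N2 - N3 - N1 - N4 - Base: 25+19+11+21+20 = 96
Base - N2 - N4 - N1 - N3 - Base: 25+17+21+11+8 = 82
Base - N3 - N1 - N2 - N4 - Base: 8+11+8+17+20 = 64
Base - N3 - N2 - N1 - N4 - Base: 8+19+8+21+20 = 76
The minimum is 62.
One optimal route: Base → N1 → N2 → N4 → N3 → Base (or its reverse).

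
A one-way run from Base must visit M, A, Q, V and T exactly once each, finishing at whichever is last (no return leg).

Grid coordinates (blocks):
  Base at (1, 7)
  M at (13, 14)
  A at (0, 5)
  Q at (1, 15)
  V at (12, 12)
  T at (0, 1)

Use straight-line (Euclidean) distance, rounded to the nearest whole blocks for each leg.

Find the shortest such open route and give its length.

Shortest open route: 33 blocks.

There are 5! = 120 possible orderings.
Base→M→A→Q→V→T: 14+16+10+11+16 = 67
Base→M→A→Q→T→V: 14+16+10+14+16 = 70
Base→M→A→V→Q→T: 14+16+14+11+14 = 69
Base→M→A→V→T→Q: 14+16+14+16+14 = 74
Base→M→A→T→Q→V: 14+16+4+14+11 = 59
Base→M→A→T→V→Q: 14+16+4+16+11 = 61
Base→M→Q→A→V→T: 14+12+10+14+16 = 66
Base→M→Q→A→T→V: 14+12+10+4+16 = 56
Base→M→Q→V→A→T: 14+12+11+14+4 = 55
Base→M→Q→V→T→A: 14+12+11+16+4 = 57
Base→M→Q→T→A→V: 14+12+14+4+14 = 58
Base→M→Q→T→V→A: 14+12+14+16+14 = 70
Base→M→V→A→Q→T: 14+2+14+10+14 = 54
Base→M→V→A→T→Q: 14+2+14+4+14 = 48
… (106 more)
Base→A→T→Q→V→M: 2+4+14+11+2 = 33  ← best
The minimum is 33.
One shortest path: Base → A → T → Q → V → M.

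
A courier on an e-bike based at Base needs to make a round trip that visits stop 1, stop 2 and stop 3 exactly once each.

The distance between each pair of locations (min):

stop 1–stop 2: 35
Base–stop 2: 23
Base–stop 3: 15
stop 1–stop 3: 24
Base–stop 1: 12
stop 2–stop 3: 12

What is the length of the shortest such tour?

There are 3 distinct closed tours to check (reversals are equivalent).
Base-stop 1-stop 2-stop 3-Base: 12+35+12+15 = 74
Base-stop 1-stop 3-stop 2-Base: 12+24+12+23 = 71
Base-stop 2-stop 1-stop 3-Base: 23+35+24+15 = 97
The minimum is 71.
One optimal route: Base → stop 1 → stop 3 → stop 2 → Base (or its reverse).

Minimum total distance: 71 min.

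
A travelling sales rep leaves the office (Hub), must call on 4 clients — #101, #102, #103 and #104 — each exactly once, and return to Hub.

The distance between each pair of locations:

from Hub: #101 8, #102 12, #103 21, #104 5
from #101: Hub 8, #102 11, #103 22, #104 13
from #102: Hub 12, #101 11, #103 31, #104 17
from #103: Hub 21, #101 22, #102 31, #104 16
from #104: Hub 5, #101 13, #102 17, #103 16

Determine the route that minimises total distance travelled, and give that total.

There are 12 distinct closed tours to check (reversals are equivalent).
Hub→#101→#102→#103→#104→Hub: 8+11+31+16+5 = 71
Hub→#101→#102→#104→#103→Hub: 8+11+17+16+21 = 73
Hub→#101→#103→#102→#104→Hub: 8+22+31+17+5 = 83
Hub→#101→#103→#104→#102→Hub: 8+22+16+17+12 = 75
Hub→#101→#104→#102→#103→Hub: 8+13+17+31+21 = 90
Hub→#101→#104→#103→#102→Hub: 8+13+16+31+12 = 80
Hub→#102→#101→#103→#104→Hub: 12+11+22+16+5 = 66
Hub→#102→#101→#104→#103→Hub: 12+11+13+16+21 = 73
Hub→#102→#103→#101→#104→Hub: 12+31+22+13+5 = 83
Hub→#102→#104→#101→#103→Hub: 12+17+13+22+21 = 85
Hub→#103→#101→#102→#104→Hub: 21+22+11+17+5 = 76
Hub→#103→#102→#101→#104→Hub: 21+31+11+13+5 = 81
The minimum is 66.
One optimal route: Hub → #102 → #101 → #103 → #104 → Hub (or its reverse).

Minimum total distance: 66.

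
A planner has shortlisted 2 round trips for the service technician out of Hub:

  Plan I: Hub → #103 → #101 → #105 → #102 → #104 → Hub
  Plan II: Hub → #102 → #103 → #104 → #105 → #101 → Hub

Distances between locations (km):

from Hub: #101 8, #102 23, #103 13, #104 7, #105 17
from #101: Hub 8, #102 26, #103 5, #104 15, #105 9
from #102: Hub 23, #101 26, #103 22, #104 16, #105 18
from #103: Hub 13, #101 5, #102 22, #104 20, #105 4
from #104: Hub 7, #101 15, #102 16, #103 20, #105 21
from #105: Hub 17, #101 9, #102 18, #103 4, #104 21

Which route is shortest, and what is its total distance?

Plan I: 13 + 5 + 9 + 18 + 16 + 7 = 68
Plan II: 23 + 22 + 20 + 21 + 9 + 8 = 103

68 km — Plan I is the shortest.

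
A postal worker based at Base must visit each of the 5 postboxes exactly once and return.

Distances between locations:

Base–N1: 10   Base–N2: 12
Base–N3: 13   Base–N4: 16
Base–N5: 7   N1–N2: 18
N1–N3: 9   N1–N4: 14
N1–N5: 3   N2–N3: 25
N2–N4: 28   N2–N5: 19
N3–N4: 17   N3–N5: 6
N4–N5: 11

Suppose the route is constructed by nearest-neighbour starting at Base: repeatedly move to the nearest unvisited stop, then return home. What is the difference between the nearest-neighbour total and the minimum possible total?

4 longer than the optimal tour.

Base: N5=7, N1=10, N2=12, N3=13, N4=16 ⇒ N5
N5: N1=3, N3=6, N4=11, N2=19 ⇒ N1
N1: N3=9, N4=14, N2=18 ⇒ N3
N3: N4=17, N2=25 ⇒ N4
N4: N2=28 ⇒ N2
NN route Base → N5 → N1 → N3 → N4 → N2 → Base costs 76.
Optimal: Base → N2 → N1 → N3 → N5 → N4 → Base costs 72 (by enumerating all 60 distinct tours).
Excess = 76 − 72 = 4.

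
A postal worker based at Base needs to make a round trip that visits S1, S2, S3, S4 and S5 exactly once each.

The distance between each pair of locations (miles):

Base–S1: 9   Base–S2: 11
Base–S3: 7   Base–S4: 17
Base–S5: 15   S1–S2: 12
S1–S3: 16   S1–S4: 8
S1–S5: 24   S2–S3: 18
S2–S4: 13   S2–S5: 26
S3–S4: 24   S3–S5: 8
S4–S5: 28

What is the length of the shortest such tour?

Minimum total distance: 71 miles.

With 5 stops there are 5!/2 = 60 distinct round trips (a route and its reverse cost the same).
Base - S1 - S2 - S3 - S4 - S5 - Base: 9+12+18+24+28+15 = 106
Base - S1 - S2 - S3 - S5 - S4 - Base: 9+12+18+8+28+17 = 92
Base - S1 - S2 - S4 - S3 - S5 - Base: 9+12+13+24+8+15 = 81
Base - S1 - S2 - S4 - S5 - S3 - Base: 9+12+13+28+8+7 = 77
Base - S1 - S2 - S5 - S3 - S4 - Base: 9+12+26+8+24+17 = 96
Base - S1 - S2 - S5 - S4 - S3 - Base: 9+12+26+28+24+7 = 106
Base - S1 - S3 - S2 - S4 - S5 - Base: 9+16+18+13+28+15 = 99
Base - S1 - S3 - S2 - S5 - S4 - Base: 9+16+18+26+28+17 = 114
Base - S1 - S3 - S4 - S2 - S5 - Base: 9+16+24+13+26+15 = 103
Base - S1 - S3 - S4 - S5 - S2 - Base: 9+16+24+28+26+11 = 114
Base - S1 - S3 - S5 - S2 - S4 - Base: 9+16+8+26+13+17 = 89
Base - S1 - S3 - S5 - S4 - S2 - Base: 9+16+8+28+13+11 = 85
Base - S1 - S4 - S2 - S3 - S5 - Base: 9+8+13+18+8+15 = 71
Base - S1 - S4 - S2 - S5 - S3 - Base: 9+8+13+26+8+7 = 71
… (46 more)
The minimum is 71.
One optimal route: Base → S1 → S4 → S2 → S3 → S5 → Base (or its reverse).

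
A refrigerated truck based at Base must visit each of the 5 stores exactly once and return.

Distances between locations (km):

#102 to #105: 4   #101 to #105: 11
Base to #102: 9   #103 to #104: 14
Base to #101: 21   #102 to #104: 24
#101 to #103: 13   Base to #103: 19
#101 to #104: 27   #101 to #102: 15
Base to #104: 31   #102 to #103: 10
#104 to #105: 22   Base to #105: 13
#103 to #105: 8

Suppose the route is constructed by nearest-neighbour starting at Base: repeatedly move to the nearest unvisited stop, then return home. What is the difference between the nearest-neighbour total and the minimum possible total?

10 km longer than the optimal tour.

Base: #102=9, #105=13, #103=19, #101=21, #104=31 ⇒ #102
#102: #105=4, #103=10, #101=15, #104=24 ⇒ #105
#105: #103=8, #101=11, #104=22 ⇒ #103
#103: #101=13, #104=14 ⇒ #101
#101: #104=27 ⇒ #104
NN route Base → #102 → #105 → #103 → #101 → #104 → Base costs 92.
Optimal: Base → #102 → #105 → #101 → #103 → #104 → Base costs 82 (by enumerating all 60 distinct tours).
Excess = 92 − 82 = 10.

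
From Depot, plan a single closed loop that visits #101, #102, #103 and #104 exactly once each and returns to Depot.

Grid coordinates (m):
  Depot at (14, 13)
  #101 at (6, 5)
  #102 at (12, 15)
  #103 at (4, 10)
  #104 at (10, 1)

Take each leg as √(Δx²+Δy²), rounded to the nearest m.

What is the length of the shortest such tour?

With 4 stops there are 4!/2 = 12 distinct round trips (a route and its reverse cost the same).
Depot → #101 → #102 → #103 → #104 → Depot: 11+12+9+11+13 = 56
Depot → #101 → #102 → #104 → #103 → Depot: 11+12+14+11+10 = 58
Depot → #101 → #103 → #102 → #104 → Depot: 11+5+9+14+13 = 52
Depot → #101 → #103 → #104 → #102 → Depot: 11+5+11+14+3 = 44
Depot → #101 → #104 → #102 → #103 → Depot: 11+6+14+9+10 = 50
Depot → #101 → #104 → #103 → #102 → Depot: 11+6+11+9+3 = 40
Depot → #102 → #101 → #103 → #104 → Depot: 3+12+5+11+13 = 44
Depot → #102 → #101 → #104 → #103 → Depot: 3+12+6+11+10 = 42
Depot → #102 → #103 → #101 → #104 → Depot: 3+9+5+6+13 = 36
Depot → #102 → #104 → #101 → #103 → Depot: 3+14+6+5+10 = 38
Depot → #103 → #101 → #102 → #104 → Depot: 10+5+12+14+13 = 54
Depot → #103 → #102 → #101 → #104 → Depot: 10+9+12+6+13 = 50
The minimum is 36.
One optimal route: Depot → #102 → #103 → #101 → #104 → Depot (or its reverse).

Minimum total distance: 36 m.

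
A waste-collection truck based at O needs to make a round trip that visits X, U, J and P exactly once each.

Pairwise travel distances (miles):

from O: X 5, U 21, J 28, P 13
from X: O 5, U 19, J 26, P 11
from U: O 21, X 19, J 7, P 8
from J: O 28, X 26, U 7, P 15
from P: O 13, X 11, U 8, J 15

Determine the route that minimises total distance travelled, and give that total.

Shortest round trip = 59 miles.

There are 12 distinct closed tours to check (reversals are equivalent).
O → X → U → J → P → O: 5+19+7+15+13 = 59
O → X → U → P → J → O: 5+19+8+15+28 = 75
O → X → J → U → P → O: 5+26+7+8+13 = 59
O → X → J → P → U → O: 5+26+15+8+21 = 75
O → X → P → U → J → O: 5+11+8+7+28 = 59
O → X → P → J → U → O: 5+11+15+7+21 = 59
O → U → X → J → P → O: 21+19+26+15+13 = 94
O → U → X → P → J → O: 21+19+11+15+28 = 94
O → U → J → X → P → O: 21+7+26+11+13 = 78
O → U → P → X → J → O: 21+8+11+26+28 = 94
O → J → X → U → P → O: 28+26+19+8+13 = 94
O → J → U → X → P → O: 28+7+19+11+13 = 78
The minimum is 59.
One optimal route: O → X → U → J → P → O (or its reverse).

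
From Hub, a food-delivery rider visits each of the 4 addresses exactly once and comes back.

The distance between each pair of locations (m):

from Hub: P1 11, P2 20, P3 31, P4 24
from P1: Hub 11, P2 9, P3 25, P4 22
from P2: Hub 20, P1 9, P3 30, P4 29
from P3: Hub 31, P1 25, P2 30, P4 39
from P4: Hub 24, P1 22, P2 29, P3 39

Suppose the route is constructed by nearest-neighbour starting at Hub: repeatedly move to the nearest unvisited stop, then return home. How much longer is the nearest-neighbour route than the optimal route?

Hub: P1=11, P2=20, P4=24, P3=31 ⇒ P1
P1: P2=9, P4=22, P3=25 ⇒ P2
P2: P4=29, P3=30 ⇒ P4
P4: P3=39 ⇒ P3
NN route Hub → P1 → P2 → P4 → P3 → Hub costs 119.
Optimal: Hub → P1 → P2 → P3 → P4 → Hub costs 113 (by enumerating all 12 distinct tours).
Excess = 119 − 113 = 6.

Excess over optimum: 6 m.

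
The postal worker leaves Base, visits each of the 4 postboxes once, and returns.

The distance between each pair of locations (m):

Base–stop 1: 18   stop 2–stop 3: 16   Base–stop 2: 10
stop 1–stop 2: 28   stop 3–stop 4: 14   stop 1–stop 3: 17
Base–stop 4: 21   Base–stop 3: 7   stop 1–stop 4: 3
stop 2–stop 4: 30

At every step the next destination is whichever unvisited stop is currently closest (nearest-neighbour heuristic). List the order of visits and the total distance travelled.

Total distance 62 m via the nearest-neighbour route Base → stop 3 → stop 4 → stop 1 → stop 2 → Base.

At Base the remaining stops are stop 3 7, stop 2 10, stop 1 18, stop 4 21; go to stop 3.
At stop 3 the remaining stops are stop 4 14, stop 2 16, stop 1 17; go to stop 4.
At stop 4 the remaining stops are stop 1 3, stop 2 30; go to stop 1.
At stop 1 the remaining stops are stop 2 28; go to stop 2.
Return stop 2→Base: 10.
Total = 7 + 14 + 3 + 28 + 10 = 62.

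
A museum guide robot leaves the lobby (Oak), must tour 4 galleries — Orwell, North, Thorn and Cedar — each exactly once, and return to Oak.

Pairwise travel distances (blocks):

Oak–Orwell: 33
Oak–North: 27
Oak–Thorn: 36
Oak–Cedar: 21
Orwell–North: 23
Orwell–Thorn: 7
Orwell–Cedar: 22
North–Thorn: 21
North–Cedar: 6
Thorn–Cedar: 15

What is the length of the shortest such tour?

With 4 stops there are 4!/2 = 12 distinct round trips (a route and its reverse cost the same).
Oak → Orwell → North → Thorn → Cedar → Oak: 33+23+21+15+21 = 113
Oak → Orwell → North → Cedar → Thorn → Oak: 33+23+6+15+36 = 113
Oak → Orwell → Thorn → North → Cedar → Oak: 33+7+21+6+21 = 88
Oak → Orwell → Thorn → Cedar → North → Oak: 33+7+15+6+27 = 88
Oak → Orwell → Cedar → North → Thorn → Oak: 33+22+6+21+36 = 118
Oak → Orwell → Cedar → Thorn → North → Oak: 33+22+15+21+27 = 118
Oak → North → Orwell → Thorn → Cedar → Oak: 27+23+7+15+21 = 93
Oak → North → Orwell → Cedar → Thorn → Oak: 27+23+22+15+36 = 123
Oak → North → Thorn → Orwell → Cedar → Oak: 27+21+7+22+21 = 98
Oak → North → Cedar → Orwell → Thorn → Oak: 27+6+22+7+36 = 98
Oak → Thorn → Orwell → North → Cedar → Oak: 36+7+23+6+21 = 93
Oak → Thorn → North → Orwell → Cedar → Oak: 36+21+23+22+21 = 123
The minimum is 88.
One optimal route: Oak → Orwell → Thorn → North → Cedar → Oak (or its reverse).

Shortest round trip = 88 blocks.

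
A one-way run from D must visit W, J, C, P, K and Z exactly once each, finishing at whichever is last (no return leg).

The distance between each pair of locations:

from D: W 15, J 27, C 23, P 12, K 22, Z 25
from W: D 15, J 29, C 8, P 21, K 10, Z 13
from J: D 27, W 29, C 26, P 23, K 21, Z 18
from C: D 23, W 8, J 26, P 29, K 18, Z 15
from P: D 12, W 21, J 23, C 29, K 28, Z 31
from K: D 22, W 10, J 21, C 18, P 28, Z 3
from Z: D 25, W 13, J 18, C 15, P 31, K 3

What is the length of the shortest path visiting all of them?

There are 6! = 720 possible orderings.
D → W → J → C → P → K → Z: 15+29+26+29+28+3 = 130
D → W → J → C → P → Z → K: 15+29+26+29+31+3 = 133
D → W → J → C → K → P → Z: 15+29+26+18+28+31 = 147
D → W → J → C → K → Z → P: 15+29+26+18+3+31 = 122
D → W → J → C → Z → P → K: 15+29+26+15+31+28 = 144
D → W → J → C → Z → K → P: 15+29+26+15+3+28 = 116
D → W → J → P → C → K → Z: 15+29+23+29+18+3 = 117
D → W → J → P → C → Z → K: 15+29+23+29+15+3 = 114
… (712 more)
D → P → J → Z → K → W → C: 12+23+18+3+10+8 = 74  ← best
The minimum is 74.
One shortest path: D → P → J → Z → K → W → C.

74 — the minimum one-way total.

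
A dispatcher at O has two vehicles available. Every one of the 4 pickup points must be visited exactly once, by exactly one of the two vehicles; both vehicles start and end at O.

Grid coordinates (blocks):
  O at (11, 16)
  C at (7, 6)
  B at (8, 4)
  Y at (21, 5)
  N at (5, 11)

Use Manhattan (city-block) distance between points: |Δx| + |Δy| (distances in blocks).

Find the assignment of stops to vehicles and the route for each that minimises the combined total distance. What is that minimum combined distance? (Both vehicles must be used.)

Minimum combined distance: 74 blocks.

Try each way of splitting the stops between the two vehicles (each non-empty) and, for each split, find the best tour for each vehicle:
  {C} + {B, Y, N}: 28 + 56 = 84
  {B} + {C, Y, N}: 30 + 54 = 84
  {C, B} + {Y, N}: 32 + 54 = 86
  {Y} + {C, B, N}: 42 + 36 = 78
  {C, Y} + {B, N}: 50 + 36 = 86
  {B, Y} + {C, N}: 50 + 32 = 82
  … (7 splits in total)
  {C, B, Y} + {N}: 52 + 22 = 74  ← best
Best: vehicle 1 O → C → B → Y → O = 52; vehicle 2 O → N → O = 22; combined 74.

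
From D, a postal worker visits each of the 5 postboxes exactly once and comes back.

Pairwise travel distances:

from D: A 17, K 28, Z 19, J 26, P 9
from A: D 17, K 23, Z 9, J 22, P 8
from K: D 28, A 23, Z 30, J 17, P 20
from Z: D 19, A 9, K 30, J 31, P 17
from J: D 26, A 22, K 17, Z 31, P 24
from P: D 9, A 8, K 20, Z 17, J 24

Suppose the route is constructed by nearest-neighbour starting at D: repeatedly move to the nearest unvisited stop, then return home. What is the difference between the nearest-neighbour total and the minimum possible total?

D: P=9, A=17, Z=19, J=26, K=28 ⇒ P
P: A=8, Z=17, K=20, J=24 ⇒ A
A: Z=9, J=22, K=23 ⇒ Z
Z: K=30, J=31 ⇒ K
K: J=17 ⇒ J
NN route D → P → A → Z → K → J → D costs 99.
Optimal: D → Z → A → J → K → P → D costs 96 (by enumerating all 60 distinct tours).
Excess = 99 − 96 = 3.

The nearest-neighbour route is 3 longer than optimal.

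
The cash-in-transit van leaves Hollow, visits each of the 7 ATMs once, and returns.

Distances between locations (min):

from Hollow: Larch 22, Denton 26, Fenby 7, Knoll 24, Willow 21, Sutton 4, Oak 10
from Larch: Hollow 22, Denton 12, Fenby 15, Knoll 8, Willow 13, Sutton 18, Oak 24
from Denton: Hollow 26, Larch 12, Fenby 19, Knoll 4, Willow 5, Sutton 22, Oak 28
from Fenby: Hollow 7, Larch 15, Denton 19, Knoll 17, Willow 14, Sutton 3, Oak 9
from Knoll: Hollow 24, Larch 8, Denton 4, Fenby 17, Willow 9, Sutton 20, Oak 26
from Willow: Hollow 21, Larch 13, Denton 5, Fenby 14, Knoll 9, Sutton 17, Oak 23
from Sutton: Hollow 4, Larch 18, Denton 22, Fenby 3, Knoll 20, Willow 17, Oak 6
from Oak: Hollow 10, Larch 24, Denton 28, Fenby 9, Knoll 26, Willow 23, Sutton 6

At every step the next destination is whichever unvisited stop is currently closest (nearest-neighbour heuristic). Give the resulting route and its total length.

From Hollow: distances to unvisited — Sutton=4, Fenby=7, Oak=10, Willow=21, Larch=22, Knoll=24, Denton=26. Nearest is Sutton (4).
From Sutton: distances to unvisited — Fenby=3, Oak=6, Willow=17, Larch=18, Knoll=20, Denton=22. Nearest is Fenby (3).
From Fenby: distances to unvisited — Oak=9, Willow=14, Larch=15, Knoll=17, Denton=19. Nearest is Oak (9).
From Oak: distances to unvisited — Willow=23, Larch=24, Knoll=26, Denton=28. Nearest is Willow (23).
From Willow: distances to unvisited — Denton=5, Knoll=9, Larch=13. Nearest is Denton (5).
From Denton: distances to unvisited — Knoll=4, Larch=12. Nearest is Knoll (4).
From Knoll: distances to unvisited — Larch=8. Nearest is Larch (8).
Return Larch→Hollow: 22.
Total = 4 + 3 + 9 + 23 + 5 + 4 + 8 + 22 = 78.

78 min along Hollow → Sutton → Fenby → Oak → Willow → Denton → Knoll → Larch → Hollow.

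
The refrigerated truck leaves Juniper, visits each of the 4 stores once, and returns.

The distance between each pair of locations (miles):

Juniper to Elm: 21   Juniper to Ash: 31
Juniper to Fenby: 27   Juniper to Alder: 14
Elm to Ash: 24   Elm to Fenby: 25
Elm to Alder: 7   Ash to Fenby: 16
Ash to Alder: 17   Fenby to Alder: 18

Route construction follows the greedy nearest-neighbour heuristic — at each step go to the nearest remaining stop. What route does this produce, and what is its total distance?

From Juniper: distances to unvisited — Alder=14, Elm=21, Fenby=27, Ash=31. Nearest is Alder (14).
From Alder: distances to unvisited — Elm=7, Ash=17, Fenby=18. Nearest is Elm (7).
From Elm: distances to unvisited — Ash=24, Fenby=25. Nearest is Ash (24).
From Ash: distances to unvisited — Fenby=16. Nearest is Fenby (16).
Return Fenby→Juniper: 27.
Total = 14 + 7 + 24 + 16 + 27 = 88.

Nearest-neighbour total = 88 miles; route Juniper → Alder → Elm → Ash → Fenby → Juniper.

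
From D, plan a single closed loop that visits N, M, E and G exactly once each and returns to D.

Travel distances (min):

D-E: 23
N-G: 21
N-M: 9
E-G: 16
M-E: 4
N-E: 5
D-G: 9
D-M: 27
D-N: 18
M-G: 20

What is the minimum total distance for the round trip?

Shortest round trip = 56 min.

D - N - M - E - G - D: 18+9+4+16+9 = 56
D - N - M - G - E - D: 18+9+20+16+23 = 86
D - N - E - M - G - D: 18+5+4+20+9 = 56
D - N - E - G - M - D: 18+5+16+20+27 = 86
D - N - G - M - E - D: 18+21+20+4+23 = 86
D - N - G - E - M - D: 18+21+16+4+27 = 86
D - M - N - E - G - D: 27+9+5+16+9 = 66
D - M - N - G - E - D: 27+9+21+16+23 = 96
D - M - E - N - G - D: 27+4+5+21+9 = 66
D - M - G - N - E - D: 27+20+21+5+23 = 96
D - E - N - M - G - D: 23+5+9+20+9 = 66
D - E - M - N - G - D: 23+4+9+21+9 = 66
The minimum is 56.
One optimal route: D → N → M → E → G → D (or its reverse).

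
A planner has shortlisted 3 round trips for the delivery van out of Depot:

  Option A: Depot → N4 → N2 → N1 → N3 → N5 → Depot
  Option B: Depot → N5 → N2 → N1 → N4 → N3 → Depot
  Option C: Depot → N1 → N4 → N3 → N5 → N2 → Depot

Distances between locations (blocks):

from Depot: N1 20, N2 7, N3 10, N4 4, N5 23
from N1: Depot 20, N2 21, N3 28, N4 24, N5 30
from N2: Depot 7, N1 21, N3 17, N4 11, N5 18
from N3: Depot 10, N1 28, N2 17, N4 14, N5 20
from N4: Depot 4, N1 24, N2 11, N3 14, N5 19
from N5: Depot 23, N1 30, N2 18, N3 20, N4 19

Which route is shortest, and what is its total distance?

Option A: 4 + 11 + 21 + 28 + 20 + 23 = 107
Option B: 23 + 18 + 21 + 24 + 14 + 10 = 110
Option C: 20 + 24 + 14 + 20 + 18 + 7 = 103

Shortest is Option C, total 103 blocks.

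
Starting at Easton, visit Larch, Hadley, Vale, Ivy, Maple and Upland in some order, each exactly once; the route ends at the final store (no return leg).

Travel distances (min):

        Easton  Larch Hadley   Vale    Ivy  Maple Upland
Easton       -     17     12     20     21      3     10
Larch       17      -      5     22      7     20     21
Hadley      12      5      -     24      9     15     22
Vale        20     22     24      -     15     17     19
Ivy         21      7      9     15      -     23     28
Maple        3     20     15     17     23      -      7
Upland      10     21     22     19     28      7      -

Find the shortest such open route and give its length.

Shortest open route: 56 min.

There are 6! = 720 possible orderings.
Easton→Larch→Hadley→Vale→Ivy→Maple→Upland: 17+5+24+15+23+7 = 91
Easton→Larch→Hadley→Vale→Ivy→Upland→Maple: 17+5+24+15+28+7 = 96
Easton→Larch→Hadley→Vale→Maple→Ivy→Upland: 17+5+24+17+23+28 = 114
Easton→Larch→Hadley→Vale→Maple→Upland→Ivy: 17+5+24+17+7+28 = 98
Easton→Larch→Hadley→Vale→Upland→Ivy→Maple: 17+5+24+19+28+23 = 116
Easton→Larch→Hadley→Vale→Upland→Maple→Ivy: 17+5+24+19+7+23 = 95
Easton→Larch→Hadley→Ivy→Vale→Maple→Upland: 17+5+9+15+17+7 = 70
Easton→Larch→Hadley→Ivy→Vale→Upland→Maple: 17+5+9+15+19+7 = 72
… (712 more)
Easton→Maple→Upland→Vale→Ivy→Larch→Hadley: 3+7+19+15+7+5 = 56  ← best
The minimum is 56.
One shortest path: Easton → Maple → Upland → Vale → Ivy → Larch → Hadley.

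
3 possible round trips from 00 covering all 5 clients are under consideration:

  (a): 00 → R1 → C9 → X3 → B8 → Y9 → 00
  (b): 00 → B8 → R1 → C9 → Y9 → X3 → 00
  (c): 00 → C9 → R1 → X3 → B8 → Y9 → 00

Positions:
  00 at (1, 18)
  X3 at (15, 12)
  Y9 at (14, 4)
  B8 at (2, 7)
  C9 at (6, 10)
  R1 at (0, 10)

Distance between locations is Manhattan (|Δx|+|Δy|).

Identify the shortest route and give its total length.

66 — (b) is the shortest.

(a): 9 + 6 + 11 + 18 + 15 + 27 = 86
(b): 12 + 5 + 6 + 14 + 9 + 20 = 66
(c): 13 + 6 + 17 + 18 + 15 + 27 = 96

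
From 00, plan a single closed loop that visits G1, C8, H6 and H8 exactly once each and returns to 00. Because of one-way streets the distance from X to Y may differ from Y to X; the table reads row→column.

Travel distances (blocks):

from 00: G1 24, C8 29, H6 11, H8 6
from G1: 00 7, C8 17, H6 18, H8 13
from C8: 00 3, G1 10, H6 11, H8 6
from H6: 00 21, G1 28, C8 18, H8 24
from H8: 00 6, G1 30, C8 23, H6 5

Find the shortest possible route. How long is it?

00→G1→C8→H6→H8→00: 24+17+11+24+6 = 82
00→G1→C8→H8→H6→00: 24+17+6+5+21 = 73
00→G1→H6→C8→H8→00: 24+18+18+6+6 = 72
00→G1→H6→H8→C8→00: 24+18+24+23+3 = 92
00→G1→H8→C8→H6→00: 24+13+23+11+21 = 92
00→G1→H8→H6→C8→00: 24+13+5+18+3 = 63
00→C8→G1→H6→H8→00: 29+10+18+24+6 = 87
00→C8→G1→H8→H6→00: 29+10+13+5+21 = 78
00→C8→H6→G1→H8→00: 29+11+28+13+6 = 87
00→C8→H6→H8→G1→00: 29+11+24+30+7 = 101
00→C8→H8→G1→H6→00: 29+6+30+18+21 = 104
00→C8→H8→H6→G1→00: 29+6+5+28+7 = 75
00→H6→G1→C8→H8→00: 11+28+17+6+6 = 68
00→H6→G1→H8→C8→00: 11+28+13+23+3 = 78
… (10 more)
00→H8→H6→C8→G1→00: 6+5+18+10+7 = 46  ← best
The minimum is 46.
One optimal route: 00 → H8 → H6 → C8 → G1 → 00.

Minimum total distance: 46 blocks.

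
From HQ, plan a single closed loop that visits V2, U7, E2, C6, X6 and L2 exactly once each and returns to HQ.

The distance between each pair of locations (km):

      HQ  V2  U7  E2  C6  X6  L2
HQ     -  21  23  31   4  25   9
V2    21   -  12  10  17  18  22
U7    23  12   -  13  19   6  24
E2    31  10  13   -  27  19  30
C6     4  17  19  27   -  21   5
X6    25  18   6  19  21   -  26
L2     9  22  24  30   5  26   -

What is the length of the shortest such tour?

With 6 stops there are 6!/2 = 360 distinct round trips (a route and its reverse cost the same).
HQ-V2-U7-E2-C6-X6-L2-HQ: 21+12+13+27+21+26+9 = 129
HQ-V2-U7-E2-C6-L2-X6-HQ: 21+12+13+27+5+26+25 = 129
HQ-V2-U7-E2-X6-C6-L2-HQ: 21+12+13+19+21+5+9 = 100
HQ-V2-U7-E2-X6-L2-C6-HQ: 21+12+13+19+26+5+4 = 100
HQ-V2-U7-E2-L2-C6-X6-HQ: 21+12+13+30+5+21+25 = 127
HQ-V2-U7-E2-L2-X6-C6-HQ: 21+12+13+30+26+21+4 = 127
HQ-V2-U7-C6-E2-X6-L2-HQ: 21+12+19+27+19+26+9 = 133
HQ-V2-U7-C6-E2-L2-X6-HQ: 21+12+19+27+30+26+25 = 160
… (352 more)
HQ-V2-E2-U7-X6-C6-L2-HQ: 21+10+13+6+21+5+9 = 85  ← best
The minimum is 85.
One optimal route: HQ → V2 → E2 → U7 → X6 → C6 → L2 → HQ (or its reverse).

Minimum total distance: 85 km.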